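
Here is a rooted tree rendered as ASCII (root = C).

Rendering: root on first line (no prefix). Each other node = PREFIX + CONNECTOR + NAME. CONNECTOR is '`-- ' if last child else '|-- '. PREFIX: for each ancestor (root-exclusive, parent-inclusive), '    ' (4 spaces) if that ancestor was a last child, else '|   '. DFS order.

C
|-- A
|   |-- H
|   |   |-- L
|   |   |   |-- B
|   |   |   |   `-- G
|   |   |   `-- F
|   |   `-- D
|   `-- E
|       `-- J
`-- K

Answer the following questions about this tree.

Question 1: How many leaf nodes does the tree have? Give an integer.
Answer: 5

Derivation:
Leaves (nodes with no children): D, F, G, J, K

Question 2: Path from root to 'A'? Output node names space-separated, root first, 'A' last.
Walk down from root: C -> A

Answer: C A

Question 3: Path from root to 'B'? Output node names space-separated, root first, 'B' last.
Walk down from root: C -> A -> H -> L -> B

Answer: C A H L B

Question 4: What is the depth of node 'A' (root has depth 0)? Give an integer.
Answer: 1

Derivation:
Path from root to A: C -> A
Depth = number of edges = 1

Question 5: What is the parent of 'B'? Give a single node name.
Scan adjacency: B appears as child of L

Answer: L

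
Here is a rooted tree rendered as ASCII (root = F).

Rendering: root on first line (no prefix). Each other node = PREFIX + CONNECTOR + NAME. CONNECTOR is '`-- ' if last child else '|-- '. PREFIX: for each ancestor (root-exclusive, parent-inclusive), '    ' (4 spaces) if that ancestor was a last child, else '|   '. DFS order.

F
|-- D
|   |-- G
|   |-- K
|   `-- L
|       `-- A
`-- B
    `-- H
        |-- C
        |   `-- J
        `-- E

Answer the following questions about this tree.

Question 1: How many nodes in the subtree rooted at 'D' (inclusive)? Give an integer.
Answer: 5

Derivation:
Subtree rooted at D contains: A, D, G, K, L
Count = 5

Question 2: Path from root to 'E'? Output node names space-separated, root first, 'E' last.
Walk down from root: F -> B -> H -> E

Answer: F B H E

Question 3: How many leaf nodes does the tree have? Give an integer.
Answer: 5

Derivation:
Leaves (nodes with no children): A, E, G, J, K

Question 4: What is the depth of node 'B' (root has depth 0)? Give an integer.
Answer: 1

Derivation:
Path from root to B: F -> B
Depth = number of edges = 1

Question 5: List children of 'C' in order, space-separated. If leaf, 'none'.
Answer: J

Derivation:
Node C's children (from adjacency): J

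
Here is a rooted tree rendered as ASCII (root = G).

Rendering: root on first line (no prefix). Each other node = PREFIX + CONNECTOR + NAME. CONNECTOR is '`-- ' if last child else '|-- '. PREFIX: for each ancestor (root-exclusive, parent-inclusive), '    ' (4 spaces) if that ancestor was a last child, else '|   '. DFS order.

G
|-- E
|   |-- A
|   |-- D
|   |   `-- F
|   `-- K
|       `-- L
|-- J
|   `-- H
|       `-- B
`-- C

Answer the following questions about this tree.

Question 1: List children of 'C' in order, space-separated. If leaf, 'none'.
Answer: none

Derivation:
Node C's children (from adjacency): (leaf)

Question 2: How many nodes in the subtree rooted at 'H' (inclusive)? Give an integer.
Answer: 2

Derivation:
Subtree rooted at H contains: B, H
Count = 2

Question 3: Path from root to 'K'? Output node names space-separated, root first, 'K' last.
Walk down from root: G -> E -> K

Answer: G E K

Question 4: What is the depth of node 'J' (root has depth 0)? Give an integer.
Answer: 1

Derivation:
Path from root to J: G -> J
Depth = number of edges = 1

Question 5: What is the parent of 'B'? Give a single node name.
Answer: H

Derivation:
Scan adjacency: B appears as child of H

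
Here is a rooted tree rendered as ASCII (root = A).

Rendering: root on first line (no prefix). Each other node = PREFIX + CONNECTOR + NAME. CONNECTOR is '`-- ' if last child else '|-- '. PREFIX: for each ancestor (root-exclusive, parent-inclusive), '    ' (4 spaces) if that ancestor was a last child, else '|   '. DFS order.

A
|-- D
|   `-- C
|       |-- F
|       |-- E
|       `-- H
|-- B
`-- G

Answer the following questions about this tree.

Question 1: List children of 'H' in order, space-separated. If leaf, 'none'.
Node H's children (from adjacency): (leaf)

Answer: none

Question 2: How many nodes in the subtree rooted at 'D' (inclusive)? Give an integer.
Answer: 5

Derivation:
Subtree rooted at D contains: C, D, E, F, H
Count = 5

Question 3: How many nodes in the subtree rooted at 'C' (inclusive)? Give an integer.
Subtree rooted at C contains: C, E, F, H
Count = 4

Answer: 4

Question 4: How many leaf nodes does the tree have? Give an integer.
Answer: 5

Derivation:
Leaves (nodes with no children): B, E, F, G, H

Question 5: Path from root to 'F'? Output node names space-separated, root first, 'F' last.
Walk down from root: A -> D -> C -> F

Answer: A D C F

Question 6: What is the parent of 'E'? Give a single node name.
Answer: C

Derivation:
Scan adjacency: E appears as child of C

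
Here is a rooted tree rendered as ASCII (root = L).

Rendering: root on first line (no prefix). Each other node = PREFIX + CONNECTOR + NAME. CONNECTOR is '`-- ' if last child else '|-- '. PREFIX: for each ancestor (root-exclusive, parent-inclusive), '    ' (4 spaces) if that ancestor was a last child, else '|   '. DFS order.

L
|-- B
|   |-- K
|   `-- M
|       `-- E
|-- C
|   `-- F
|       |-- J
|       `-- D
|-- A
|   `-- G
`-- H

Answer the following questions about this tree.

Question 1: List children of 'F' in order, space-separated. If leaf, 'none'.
Node F's children (from adjacency): J, D

Answer: J D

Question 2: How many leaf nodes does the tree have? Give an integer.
Leaves (nodes with no children): D, E, G, H, J, K

Answer: 6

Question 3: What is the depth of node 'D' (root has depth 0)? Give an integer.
Answer: 3

Derivation:
Path from root to D: L -> C -> F -> D
Depth = number of edges = 3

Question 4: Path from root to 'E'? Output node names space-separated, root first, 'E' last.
Answer: L B M E

Derivation:
Walk down from root: L -> B -> M -> E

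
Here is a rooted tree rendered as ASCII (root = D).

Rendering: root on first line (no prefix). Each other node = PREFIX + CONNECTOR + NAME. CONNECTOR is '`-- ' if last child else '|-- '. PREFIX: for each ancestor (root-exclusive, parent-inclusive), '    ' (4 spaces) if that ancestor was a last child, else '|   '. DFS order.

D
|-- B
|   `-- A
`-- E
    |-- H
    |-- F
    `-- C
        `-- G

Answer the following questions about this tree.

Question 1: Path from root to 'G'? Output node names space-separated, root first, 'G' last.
Answer: D E C G

Derivation:
Walk down from root: D -> E -> C -> G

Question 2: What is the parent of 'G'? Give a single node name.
Answer: C

Derivation:
Scan adjacency: G appears as child of C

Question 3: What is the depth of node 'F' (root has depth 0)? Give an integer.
Path from root to F: D -> E -> F
Depth = number of edges = 2

Answer: 2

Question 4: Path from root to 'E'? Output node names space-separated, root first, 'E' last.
Answer: D E

Derivation:
Walk down from root: D -> E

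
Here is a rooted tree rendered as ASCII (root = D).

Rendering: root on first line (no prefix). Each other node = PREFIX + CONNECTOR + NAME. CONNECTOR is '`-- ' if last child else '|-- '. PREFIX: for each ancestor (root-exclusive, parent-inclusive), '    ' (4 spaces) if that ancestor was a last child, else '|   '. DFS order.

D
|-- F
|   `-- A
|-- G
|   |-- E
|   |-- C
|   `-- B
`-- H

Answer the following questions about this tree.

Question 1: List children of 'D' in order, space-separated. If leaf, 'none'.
Answer: F G H

Derivation:
Node D's children (from adjacency): F, G, H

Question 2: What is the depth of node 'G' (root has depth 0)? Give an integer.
Path from root to G: D -> G
Depth = number of edges = 1

Answer: 1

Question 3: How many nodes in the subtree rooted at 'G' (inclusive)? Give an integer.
Answer: 4

Derivation:
Subtree rooted at G contains: B, C, E, G
Count = 4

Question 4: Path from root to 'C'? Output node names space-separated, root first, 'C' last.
Answer: D G C

Derivation:
Walk down from root: D -> G -> C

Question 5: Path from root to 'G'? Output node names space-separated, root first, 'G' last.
Answer: D G

Derivation:
Walk down from root: D -> G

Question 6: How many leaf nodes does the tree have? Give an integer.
Leaves (nodes with no children): A, B, C, E, H

Answer: 5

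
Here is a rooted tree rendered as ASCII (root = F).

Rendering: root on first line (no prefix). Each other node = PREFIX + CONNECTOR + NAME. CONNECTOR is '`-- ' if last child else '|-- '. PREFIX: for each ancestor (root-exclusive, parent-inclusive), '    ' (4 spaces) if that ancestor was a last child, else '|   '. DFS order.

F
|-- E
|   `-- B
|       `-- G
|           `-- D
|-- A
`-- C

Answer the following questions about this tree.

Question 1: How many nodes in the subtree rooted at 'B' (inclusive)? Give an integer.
Answer: 3

Derivation:
Subtree rooted at B contains: B, D, G
Count = 3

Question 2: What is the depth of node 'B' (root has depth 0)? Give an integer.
Path from root to B: F -> E -> B
Depth = number of edges = 2

Answer: 2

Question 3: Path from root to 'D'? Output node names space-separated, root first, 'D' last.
Walk down from root: F -> E -> B -> G -> D

Answer: F E B G D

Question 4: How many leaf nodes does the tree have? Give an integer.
Leaves (nodes with no children): A, C, D

Answer: 3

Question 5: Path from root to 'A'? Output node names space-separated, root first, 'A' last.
Walk down from root: F -> A

Answer: F A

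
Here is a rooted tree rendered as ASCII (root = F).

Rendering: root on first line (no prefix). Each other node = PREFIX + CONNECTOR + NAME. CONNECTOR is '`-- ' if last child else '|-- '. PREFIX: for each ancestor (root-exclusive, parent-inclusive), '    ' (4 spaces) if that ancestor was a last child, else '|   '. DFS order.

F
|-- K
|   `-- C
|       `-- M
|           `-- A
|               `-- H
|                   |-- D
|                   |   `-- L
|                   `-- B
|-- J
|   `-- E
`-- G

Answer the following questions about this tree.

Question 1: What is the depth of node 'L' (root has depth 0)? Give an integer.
Path from root to L: F -> K -> C -> M -> A -> H -> D -> L
Depth = number of edges = 7

Answer: 7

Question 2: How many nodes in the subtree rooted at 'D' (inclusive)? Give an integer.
Subtree rooted at D contains: D, L
Count = 2

Answer: 2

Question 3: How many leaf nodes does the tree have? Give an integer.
Leaves (nodes with no children): B, E, G, L

Answer: 4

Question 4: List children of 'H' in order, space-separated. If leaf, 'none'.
Node H's children (from adjacency): D, B

Answer: D B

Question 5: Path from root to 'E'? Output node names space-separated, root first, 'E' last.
Answer: F J E

Derivation:
Walk down from root: F -> J -> E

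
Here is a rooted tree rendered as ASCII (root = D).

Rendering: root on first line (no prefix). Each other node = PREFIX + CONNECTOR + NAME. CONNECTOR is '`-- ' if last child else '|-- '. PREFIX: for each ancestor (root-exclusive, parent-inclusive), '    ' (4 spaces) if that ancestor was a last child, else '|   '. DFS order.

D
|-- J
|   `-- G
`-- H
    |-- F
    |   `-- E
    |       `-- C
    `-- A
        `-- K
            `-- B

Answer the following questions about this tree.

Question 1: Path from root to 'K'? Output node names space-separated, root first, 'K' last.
Answer: D H A K

Derivation:
Walk down from root: D -> H -> A -> K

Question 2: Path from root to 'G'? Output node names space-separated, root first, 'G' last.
Walk down from root: D -> J -> G

Answer: D J G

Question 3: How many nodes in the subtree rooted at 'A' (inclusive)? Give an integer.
Subtree rooted at A contains: A, B, K
Count = 3

Answer: 3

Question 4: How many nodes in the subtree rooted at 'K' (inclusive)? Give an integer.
Answer: 2

Derivation:
Subtree rooted at K contains: B, K
Count = 2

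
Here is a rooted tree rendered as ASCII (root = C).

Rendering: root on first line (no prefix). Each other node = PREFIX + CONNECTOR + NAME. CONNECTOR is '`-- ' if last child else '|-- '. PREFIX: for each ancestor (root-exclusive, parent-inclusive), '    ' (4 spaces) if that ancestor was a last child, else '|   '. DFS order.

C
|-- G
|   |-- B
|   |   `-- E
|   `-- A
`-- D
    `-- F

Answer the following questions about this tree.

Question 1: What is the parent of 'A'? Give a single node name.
Answer: G

Derivation:
Scan adjacency: A appears as child of G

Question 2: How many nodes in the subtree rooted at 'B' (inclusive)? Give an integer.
Subtree rooted at B contains: B, E
Count = 2

Answer: 2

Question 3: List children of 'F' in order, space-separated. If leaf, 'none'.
Answer: none

Derivation:
Node F's children (from adjacency): (leaf)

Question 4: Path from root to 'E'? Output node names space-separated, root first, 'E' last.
Answer: C G B E

Derivation:
Walk down from root: C -> G -> B -> E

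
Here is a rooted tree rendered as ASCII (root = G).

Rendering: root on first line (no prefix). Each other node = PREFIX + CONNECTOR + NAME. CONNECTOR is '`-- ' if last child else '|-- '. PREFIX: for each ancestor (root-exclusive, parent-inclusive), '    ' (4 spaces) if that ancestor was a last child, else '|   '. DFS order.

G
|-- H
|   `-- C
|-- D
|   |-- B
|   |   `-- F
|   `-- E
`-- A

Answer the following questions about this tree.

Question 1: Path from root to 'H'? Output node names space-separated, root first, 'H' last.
Walk down from root: G -> H

Answer: G H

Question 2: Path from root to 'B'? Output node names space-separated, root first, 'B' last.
Walk down from root: G -> D -> B

Answer: G D B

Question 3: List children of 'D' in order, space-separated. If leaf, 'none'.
Node D's children (from adjacency): B, E

Answer: B E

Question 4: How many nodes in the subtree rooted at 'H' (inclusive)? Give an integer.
Answer: 2

Derivation:
Subtree rooted at H contains: C, H
Count = 2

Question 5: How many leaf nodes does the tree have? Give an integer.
Answer: 4

Derivation:
Leaves (nodes with no children): A, C, E, F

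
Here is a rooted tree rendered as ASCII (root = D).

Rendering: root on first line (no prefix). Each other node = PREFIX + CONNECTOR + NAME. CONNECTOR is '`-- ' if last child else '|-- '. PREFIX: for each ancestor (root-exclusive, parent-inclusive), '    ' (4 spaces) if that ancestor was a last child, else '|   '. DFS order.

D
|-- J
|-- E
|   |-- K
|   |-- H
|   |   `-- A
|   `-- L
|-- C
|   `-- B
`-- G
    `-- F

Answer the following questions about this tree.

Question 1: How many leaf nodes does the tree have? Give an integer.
Answer: 6

Derivation:
Leaves (nodes with no children): A, B, F, J, K, L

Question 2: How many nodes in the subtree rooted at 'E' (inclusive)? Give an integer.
Subtree rooted at E contains: A, E, H, K, L
Count = 5

Answer: 5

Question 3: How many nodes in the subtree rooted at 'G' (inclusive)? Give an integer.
Answer: 2

Derivation:
Subtree rooted at G contains: F, G
Count = 2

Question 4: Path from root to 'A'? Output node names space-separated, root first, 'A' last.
Answer: D E H A

Derivation:
Walk down from root: D -> E -> H -> A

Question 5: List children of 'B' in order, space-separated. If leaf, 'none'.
Node B's children (from adjacency): (leaf)

Answer: none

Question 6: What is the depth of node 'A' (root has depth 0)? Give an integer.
Path from root to A: D -> E -> H -> A
Depth = number of edges = 3

Answer: 3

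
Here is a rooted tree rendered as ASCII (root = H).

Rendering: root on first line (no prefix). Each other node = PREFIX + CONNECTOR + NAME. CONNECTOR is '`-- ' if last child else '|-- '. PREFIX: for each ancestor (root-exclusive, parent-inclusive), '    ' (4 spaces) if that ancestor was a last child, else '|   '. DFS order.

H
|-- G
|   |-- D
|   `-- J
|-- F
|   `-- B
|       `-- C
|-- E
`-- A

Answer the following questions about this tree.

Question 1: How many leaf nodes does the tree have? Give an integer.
Answer: 5

Derivation:
Leaves (nodes with no children): A, C, D, E, J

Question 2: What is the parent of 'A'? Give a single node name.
Answer: H

Derivation:
Scan adjacency: A appears as child of H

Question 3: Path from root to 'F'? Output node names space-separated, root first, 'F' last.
Answer: H F

Derivation:
Walk down from root: H -> F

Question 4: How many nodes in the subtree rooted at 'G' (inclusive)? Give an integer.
Subtree rooted at G contains: D, G, J
Count = 3

Answer: 3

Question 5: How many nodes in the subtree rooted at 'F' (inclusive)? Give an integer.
Answer: 3

Derivation:
Subtree rooted at F contains: B, C, F
Count = 3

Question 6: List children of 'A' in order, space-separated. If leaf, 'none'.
Node A's children (from adjacency): (leaf)

Answer: none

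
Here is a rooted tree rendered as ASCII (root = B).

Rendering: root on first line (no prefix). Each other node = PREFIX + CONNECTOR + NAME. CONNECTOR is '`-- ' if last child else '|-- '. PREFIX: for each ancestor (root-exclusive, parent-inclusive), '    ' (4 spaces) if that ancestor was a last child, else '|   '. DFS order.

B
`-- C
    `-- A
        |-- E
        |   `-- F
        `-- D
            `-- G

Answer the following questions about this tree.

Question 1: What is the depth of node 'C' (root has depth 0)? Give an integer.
Path from root to C: B -> C
Depth = number of edges = 1

Answer: 1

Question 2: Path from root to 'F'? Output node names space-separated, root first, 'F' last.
Answer: B C A E F

Derivation:
Walk down from root: B -> C -> A -> E -> F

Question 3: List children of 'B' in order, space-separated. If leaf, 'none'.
Answer: C

Derivation:
Node B's children (from adjacency): C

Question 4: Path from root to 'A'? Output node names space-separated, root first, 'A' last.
Answer: B C A

Derivation:
Walk down from root: B -> C -> A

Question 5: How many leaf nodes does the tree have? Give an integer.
Leaves (nodes with no children): F, G

Answer: 2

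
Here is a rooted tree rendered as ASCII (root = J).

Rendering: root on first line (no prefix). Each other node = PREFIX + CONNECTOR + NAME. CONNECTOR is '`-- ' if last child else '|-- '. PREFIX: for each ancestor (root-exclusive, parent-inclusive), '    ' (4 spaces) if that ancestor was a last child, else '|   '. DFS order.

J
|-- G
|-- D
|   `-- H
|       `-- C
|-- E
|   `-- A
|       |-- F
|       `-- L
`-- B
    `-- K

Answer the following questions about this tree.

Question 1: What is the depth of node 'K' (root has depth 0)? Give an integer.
Answer: 2

Derivation:
Path from root to K: J -> B -> K
Depth = number of edges = 2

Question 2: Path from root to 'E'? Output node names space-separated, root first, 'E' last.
Walk down from root: J -> E

Answer: J E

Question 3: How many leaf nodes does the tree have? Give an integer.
Leaves (nodes with no children): C, F, G, K, L

Answer: 5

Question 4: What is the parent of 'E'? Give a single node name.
Answer: J

Derivation:
Scan adjacency: E appears as child of J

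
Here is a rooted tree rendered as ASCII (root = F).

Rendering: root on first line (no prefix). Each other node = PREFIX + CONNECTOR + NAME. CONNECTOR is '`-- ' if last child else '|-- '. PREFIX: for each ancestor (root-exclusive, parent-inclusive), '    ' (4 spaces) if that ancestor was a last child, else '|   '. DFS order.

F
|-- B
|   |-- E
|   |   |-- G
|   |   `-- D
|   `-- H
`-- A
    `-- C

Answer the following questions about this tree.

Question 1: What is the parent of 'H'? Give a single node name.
Answer: B

Derivation:
Scan adjacency: H appears as child of B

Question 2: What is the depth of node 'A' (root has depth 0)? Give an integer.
Path from root to A: F -> A
Depth = number of edges = 1

Answer: 1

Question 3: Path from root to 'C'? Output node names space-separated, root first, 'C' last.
Answer: F A C

Derivation:
Walk down from root: F -> A -> C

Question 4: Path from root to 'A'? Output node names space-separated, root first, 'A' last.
Walk down from root: F -> A

Answer: F A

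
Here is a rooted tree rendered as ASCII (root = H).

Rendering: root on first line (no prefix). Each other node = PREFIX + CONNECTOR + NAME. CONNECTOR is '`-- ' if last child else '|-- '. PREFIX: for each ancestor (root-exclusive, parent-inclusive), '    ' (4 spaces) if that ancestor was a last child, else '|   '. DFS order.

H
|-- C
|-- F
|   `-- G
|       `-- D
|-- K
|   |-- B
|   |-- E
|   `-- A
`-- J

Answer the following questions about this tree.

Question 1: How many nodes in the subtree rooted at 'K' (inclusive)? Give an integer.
Answer: 4

Derivation:
Subtree rooted at K contains: A, B, E, K
Count = 4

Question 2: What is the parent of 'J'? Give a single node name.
Scan adjacency: J appears as child of H

Answer: H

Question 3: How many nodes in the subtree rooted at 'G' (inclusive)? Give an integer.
Answer: 2

Derivation:
Subtree rooted at G contains: D, G
Count = 2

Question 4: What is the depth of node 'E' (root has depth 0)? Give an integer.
Answer: 2

Derivation:
Path from root to E: H -> K -> E
Depth = number of edges = 2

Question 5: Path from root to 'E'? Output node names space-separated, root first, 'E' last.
Answer: H K E

Derivation:
Walk down from root: H -> K -> E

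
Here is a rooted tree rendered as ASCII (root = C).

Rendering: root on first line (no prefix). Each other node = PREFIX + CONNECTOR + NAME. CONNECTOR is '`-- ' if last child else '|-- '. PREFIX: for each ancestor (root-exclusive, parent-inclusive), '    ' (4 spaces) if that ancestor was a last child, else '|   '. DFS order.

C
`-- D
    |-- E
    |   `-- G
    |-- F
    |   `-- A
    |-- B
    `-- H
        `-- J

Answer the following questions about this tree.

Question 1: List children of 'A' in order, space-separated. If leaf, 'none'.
Node A's children (from adjacency): (leaf)

Answer: none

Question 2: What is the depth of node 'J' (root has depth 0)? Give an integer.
Answer: 3

Derivation:
Path from root to J: C -> D -> H -> J
Depth = number of edges = 3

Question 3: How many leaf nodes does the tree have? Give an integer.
Leaves (nodes with no children): A, B, G, J

Answer: 4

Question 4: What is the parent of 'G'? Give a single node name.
Scan adjacency: G appears as child of E

Answer: E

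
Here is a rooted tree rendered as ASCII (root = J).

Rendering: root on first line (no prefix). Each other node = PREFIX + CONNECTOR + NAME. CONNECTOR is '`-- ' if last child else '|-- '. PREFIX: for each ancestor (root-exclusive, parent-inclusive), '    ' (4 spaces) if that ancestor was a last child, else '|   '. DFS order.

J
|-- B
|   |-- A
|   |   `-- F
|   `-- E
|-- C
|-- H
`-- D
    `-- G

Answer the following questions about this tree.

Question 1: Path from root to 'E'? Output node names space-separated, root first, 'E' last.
Answer: J B E

Derivation:
Walk down from root: J -> B -> E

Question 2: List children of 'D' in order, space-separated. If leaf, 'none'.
Node D's children (from adjacency): G

Answer: G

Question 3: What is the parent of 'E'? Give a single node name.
Answer: B

Derivation:
Scan adjacency: E appears as child of B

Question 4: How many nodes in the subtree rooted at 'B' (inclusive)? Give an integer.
Subtree rooted at B contains: A, B, E, F
Count = 4

Answer: 4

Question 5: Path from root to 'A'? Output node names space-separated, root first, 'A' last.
Answer: J B A

Derivation:
Walk down from root: J -> B -> A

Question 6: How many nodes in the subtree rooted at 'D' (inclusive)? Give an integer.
Answer: 2

Derivation:
Subtree rooted at D contains: D, G
Count = 2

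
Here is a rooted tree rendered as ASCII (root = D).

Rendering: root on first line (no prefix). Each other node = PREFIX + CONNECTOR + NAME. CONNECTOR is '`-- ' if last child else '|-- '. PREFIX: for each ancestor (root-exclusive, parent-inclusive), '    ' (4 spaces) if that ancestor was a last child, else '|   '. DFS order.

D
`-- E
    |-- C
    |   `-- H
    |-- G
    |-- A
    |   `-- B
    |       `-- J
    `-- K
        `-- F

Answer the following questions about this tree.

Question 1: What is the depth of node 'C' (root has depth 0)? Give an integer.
Answer: 2

Derivation:
Path from root to C: D -> E -> C
Depth = number of edges = 2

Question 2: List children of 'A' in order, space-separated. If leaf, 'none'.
Node A's children (from adjacency): B

Answer: B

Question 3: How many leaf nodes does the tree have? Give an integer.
Answer: 4

Derivation:
Leaves (nodes with no children): F, G, H, J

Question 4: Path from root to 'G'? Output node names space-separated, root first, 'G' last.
Answer: D E G

Derivation:
Walk down from root: D -> E -> G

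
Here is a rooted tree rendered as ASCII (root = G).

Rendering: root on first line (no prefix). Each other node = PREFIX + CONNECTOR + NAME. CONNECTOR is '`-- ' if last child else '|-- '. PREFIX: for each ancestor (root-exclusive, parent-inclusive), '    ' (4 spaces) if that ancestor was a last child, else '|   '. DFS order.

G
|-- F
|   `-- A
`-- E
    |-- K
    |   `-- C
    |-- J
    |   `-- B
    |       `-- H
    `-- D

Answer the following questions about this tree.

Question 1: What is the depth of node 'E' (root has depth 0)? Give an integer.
Answer: 1

Derivation:
Path from root to E: G -> E
Depth = number of edges = 1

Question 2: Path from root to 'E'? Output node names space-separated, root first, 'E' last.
Answer: G E

Derivation:
Walk down from root: G -> E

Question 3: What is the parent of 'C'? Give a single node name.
Scan adjacency: C appears as child of K

Answer: K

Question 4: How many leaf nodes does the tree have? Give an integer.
Leaves (nodes with no children): A, C, D, H

Answer: 4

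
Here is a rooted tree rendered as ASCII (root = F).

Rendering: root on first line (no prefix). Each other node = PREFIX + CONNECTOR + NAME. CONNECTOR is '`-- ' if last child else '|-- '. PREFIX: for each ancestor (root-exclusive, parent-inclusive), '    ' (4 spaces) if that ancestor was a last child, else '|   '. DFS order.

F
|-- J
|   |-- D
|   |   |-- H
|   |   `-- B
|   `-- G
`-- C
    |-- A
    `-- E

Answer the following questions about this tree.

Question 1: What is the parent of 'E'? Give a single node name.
Scan adjacency: E appears as child of C

Answer: C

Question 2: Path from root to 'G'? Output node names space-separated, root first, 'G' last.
Answer: F J G

Derivation:
Walk down from root: F -> J -> G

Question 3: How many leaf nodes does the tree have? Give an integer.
Answer: 5

Derivation:
Leaves (nodes with no children): A, B, E, G, H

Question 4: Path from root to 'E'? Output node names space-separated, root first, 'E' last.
Answer: F C E

Derivation:
Walk down from root: F -> C -> E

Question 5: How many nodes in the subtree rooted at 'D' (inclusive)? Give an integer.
Answer: 3

Derivation:
Subtree rooted at D contains: B, D, H
Count = 3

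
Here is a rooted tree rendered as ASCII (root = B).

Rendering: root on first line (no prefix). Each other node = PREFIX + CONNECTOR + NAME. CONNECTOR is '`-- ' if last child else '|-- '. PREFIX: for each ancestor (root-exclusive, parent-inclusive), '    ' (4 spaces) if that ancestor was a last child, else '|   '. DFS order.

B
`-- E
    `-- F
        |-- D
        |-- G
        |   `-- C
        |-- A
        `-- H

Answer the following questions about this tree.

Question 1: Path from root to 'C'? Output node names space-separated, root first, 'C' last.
Walk down from root: B -> E -> F -> G -> C

Answer: B E F G C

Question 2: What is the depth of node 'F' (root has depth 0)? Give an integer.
Path from root to F: B -> E -> F
Depth = number of edges = 2

Answer: 2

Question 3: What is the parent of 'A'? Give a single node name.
Scan adjacency: A appears as child of F

Answer: F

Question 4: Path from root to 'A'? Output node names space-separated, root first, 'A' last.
Walk down from root: B -> E -> F -> A

Answer: B E F A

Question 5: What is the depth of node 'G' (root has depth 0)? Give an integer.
Path from root to G: B -> E -> F -> G
Depth = number of edges = 3

Answer: 3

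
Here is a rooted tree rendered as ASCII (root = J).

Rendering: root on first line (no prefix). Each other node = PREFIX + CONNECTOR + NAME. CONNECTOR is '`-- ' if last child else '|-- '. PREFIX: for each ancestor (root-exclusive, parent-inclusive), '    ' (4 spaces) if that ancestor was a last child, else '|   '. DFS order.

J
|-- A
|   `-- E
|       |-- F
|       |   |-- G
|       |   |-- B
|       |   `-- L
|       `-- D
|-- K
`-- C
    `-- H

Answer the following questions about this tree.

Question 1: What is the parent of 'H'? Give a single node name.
Scan adjacency: H appears as child of C

Answer: C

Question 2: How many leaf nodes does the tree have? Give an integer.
Answer: 6

Derivation:
Leaves (nodes with no children): B, D, G, H, K, L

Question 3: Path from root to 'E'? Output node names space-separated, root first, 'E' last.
Walk down from root: J -> A -> E

Answer: J A E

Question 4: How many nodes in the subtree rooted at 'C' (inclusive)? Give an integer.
Subtree rooted at C contains: C, H
Count = 2

Answer: 2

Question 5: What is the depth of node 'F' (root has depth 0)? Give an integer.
Answer: 3

Derivation:
Path from root to F: J -> A -> E -> F
Depth = number of edges = 3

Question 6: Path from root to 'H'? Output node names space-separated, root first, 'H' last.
Walk down from root: J -> C -> H

Answer: J C H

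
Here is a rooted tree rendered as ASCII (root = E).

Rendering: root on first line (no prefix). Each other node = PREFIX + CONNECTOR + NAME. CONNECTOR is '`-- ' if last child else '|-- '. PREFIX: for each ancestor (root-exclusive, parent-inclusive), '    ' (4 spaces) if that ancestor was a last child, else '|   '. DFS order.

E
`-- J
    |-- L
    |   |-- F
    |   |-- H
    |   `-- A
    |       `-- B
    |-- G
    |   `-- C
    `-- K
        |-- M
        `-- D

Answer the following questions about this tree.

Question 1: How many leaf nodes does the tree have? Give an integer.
Answer: 6

Derivation:
Leaves (nodes with no children): B, C, D, F, H, M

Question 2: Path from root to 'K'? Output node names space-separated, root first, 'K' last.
Answer: E J K

Derivation:
Walk down from root: E -> J -> K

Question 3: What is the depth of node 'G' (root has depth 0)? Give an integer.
Path from root to G: E -> J -> G
Depth = number of edges = 2

Answer: 2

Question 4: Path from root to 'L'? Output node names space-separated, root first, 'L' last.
Answer: E J L

Derivation:
Walk down from root: E -> J -> L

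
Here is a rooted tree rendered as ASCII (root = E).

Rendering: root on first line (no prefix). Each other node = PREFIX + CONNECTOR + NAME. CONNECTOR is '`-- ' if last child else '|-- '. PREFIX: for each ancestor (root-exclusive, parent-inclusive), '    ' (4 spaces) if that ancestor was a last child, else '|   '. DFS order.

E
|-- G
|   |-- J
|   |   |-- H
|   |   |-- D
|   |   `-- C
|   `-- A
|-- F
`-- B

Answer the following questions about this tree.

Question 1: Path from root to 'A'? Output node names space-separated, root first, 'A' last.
Walk down from root: E -> G -> A

Answer: E G A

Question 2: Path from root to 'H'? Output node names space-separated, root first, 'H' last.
Walk down from root: E -> G -> J -> H

Answer: E G J H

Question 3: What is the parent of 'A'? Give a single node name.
Scan adjacency: A appears as child of G

Answer: G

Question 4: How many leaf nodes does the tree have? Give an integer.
Answer: 6

Derivation:
Leaves (nodes with no children): A, B, C, D, F, H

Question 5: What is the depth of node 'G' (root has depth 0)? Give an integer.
Path from root to G: E -> G
Depth = number of edges = 1

Answer: 1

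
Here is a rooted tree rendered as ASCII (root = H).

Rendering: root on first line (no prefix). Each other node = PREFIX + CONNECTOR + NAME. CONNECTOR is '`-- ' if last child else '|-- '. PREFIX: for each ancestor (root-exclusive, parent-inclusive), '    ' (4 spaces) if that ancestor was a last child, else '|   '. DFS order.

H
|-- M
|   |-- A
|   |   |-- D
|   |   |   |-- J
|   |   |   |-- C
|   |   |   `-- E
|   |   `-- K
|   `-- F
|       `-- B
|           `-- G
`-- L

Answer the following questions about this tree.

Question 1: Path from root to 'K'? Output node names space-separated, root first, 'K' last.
Answer: H M A K

Derivation:
Walk down from root: H -> M -> A -> K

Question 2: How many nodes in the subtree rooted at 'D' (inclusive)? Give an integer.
Subtree rooted at D contains: C, D, E, J
Count = 4

Answer: 4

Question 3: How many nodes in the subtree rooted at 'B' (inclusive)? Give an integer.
Answer: 2

Derivation:
Subtree rooted at B contains: B, G
Count = 2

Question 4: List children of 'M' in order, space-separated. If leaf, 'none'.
Answer: A F

Derivation:
Node M's children (from adjacency): A, F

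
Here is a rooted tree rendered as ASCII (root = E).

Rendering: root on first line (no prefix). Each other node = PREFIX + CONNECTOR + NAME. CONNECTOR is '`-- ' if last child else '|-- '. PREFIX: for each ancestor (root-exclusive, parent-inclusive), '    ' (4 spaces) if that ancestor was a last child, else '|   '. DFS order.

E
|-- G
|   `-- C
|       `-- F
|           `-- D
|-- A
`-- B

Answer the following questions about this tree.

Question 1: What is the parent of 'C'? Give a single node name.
Scan adjacency: C appears as child of G

Answer: G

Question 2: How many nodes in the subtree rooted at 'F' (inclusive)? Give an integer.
Answer: 2

Derivation:
Subtree rooted at F contains: D, F
Count = 2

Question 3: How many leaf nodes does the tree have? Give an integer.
Leaves (nodes with no children): A, B, D

Answer: 3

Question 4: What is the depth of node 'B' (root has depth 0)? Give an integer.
Path from root to B: E -> B
Depth = number of edges = 1

Answer: 1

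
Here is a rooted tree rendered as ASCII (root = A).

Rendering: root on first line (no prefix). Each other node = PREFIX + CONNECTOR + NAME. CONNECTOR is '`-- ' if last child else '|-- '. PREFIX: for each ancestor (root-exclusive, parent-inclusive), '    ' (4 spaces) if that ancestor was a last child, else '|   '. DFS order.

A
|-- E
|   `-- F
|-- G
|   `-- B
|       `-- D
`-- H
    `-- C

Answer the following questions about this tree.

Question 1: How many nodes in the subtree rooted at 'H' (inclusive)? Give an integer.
Answer: 2

Derivation:
Subtree rooted at H contains: C, H
Count = 2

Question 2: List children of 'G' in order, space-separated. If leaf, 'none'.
Node G's children (from adjacency): B

Answer: B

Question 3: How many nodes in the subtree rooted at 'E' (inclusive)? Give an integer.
Subtree rooted at E contains: E, F
Count = 2

Answer: 2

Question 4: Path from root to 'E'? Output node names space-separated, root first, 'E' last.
Walk down from root: A -> E

Answer: A E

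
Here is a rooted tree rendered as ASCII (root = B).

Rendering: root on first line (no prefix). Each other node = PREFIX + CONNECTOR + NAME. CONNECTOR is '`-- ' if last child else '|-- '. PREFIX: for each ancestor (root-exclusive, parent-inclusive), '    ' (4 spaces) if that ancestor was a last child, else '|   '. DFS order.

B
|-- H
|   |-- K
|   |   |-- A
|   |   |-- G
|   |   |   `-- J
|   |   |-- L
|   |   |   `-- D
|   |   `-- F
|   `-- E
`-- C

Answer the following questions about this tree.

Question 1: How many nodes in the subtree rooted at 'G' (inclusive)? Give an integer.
Answer: 2

Derivation:
Subtree rooted at G contains: G, J
Count = 2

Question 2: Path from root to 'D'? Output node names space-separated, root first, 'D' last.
Answer: B H K L D

Derivation:
Walk down from root: B -> H -> K -> L -> D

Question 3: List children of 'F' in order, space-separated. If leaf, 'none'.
Answer: none

Derivation:
Node F's children (from adjacency): (leaf)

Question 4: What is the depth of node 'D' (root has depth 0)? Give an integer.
Path from root to D: B -> H -> K -> L -> D
Depth = number of edges = 4

Answer: 4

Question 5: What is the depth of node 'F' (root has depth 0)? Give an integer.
Path from root to F: B -> H -> K -> F
Depth = number of edges = 3

Answer: 3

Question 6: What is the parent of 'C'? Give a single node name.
Scan adjacency: C appears as child of B

Answer: B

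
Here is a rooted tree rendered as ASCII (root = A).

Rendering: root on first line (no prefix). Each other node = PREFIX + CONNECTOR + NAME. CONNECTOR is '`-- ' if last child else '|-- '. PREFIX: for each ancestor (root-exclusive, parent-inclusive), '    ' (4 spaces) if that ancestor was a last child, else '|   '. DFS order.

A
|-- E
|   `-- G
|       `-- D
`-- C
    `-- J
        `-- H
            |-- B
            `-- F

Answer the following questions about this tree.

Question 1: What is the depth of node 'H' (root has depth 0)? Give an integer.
Answer: 3

Derivation:
Path from root to H: A -> C -> J -> H
Depth = number of edges = 3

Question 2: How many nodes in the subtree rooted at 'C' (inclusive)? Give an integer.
Subtree rooted at C contains: B, C, F, H, J
Count = 5

Answer: 5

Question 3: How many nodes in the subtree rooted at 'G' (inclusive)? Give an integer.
Subtree rooted at G contains: D, G
Count = 2

Answer: 2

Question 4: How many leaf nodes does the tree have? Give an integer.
Leaves (nodes with no children): B, D, F

Answer: 3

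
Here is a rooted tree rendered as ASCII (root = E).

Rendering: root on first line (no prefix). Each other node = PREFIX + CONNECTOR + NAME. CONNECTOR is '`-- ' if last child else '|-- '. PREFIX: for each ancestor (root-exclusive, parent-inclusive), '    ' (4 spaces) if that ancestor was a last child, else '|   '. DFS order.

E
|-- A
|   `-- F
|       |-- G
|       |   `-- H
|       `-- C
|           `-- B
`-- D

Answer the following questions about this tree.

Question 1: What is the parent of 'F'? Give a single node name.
Answer: A

Derivation:
Scan adjacency: F appears as child of A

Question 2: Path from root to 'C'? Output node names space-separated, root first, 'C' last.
Walk down from root: E -> A -> F -> C

Answer: E A F C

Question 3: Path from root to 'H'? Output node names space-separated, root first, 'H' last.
Answer: E A F G H

Derivation:
Walk down from root: E -> A -> F -> G -> H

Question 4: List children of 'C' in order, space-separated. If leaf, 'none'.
Node C's children (from adjacency): B

Answer: B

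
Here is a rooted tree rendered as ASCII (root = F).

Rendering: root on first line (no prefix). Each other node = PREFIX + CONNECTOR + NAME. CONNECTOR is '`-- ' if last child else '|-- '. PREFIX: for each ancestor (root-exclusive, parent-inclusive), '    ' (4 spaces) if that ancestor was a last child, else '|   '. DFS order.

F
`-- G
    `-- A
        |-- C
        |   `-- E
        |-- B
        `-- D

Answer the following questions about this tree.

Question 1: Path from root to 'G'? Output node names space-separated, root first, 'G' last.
Answer: F G

Derivation:
Walk down from root: F -> G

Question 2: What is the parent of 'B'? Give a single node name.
Scan adjacency: B appears as child of A

Answer: A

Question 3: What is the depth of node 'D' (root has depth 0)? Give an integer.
Answer: 3

Derivation:
Path from root to D: F -> G -> A -> D
Depth = number of edges = 3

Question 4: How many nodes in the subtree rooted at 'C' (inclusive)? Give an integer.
Answer: 2

Derivation:
Subtree rooted at C contains: C, E
Count = 2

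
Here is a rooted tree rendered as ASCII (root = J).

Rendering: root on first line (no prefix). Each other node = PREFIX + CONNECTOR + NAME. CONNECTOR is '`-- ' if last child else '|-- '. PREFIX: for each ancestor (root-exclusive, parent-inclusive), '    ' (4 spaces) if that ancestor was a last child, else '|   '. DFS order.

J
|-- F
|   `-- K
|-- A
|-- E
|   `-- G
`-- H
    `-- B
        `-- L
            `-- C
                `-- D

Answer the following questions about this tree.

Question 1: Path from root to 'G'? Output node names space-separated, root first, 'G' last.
Answer: J E G

Derivation:
Walk down from root: J -> E -> G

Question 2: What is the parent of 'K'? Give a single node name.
Scan adjacency: K appears as child of F

Answer: F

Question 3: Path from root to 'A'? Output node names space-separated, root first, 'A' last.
Walk down from root: J -> A

Answer: J A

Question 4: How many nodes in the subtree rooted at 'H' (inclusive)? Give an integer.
Answer: 5

Derivation:
Subtree rooted at H contains: B, C, D, H, L
Count = 5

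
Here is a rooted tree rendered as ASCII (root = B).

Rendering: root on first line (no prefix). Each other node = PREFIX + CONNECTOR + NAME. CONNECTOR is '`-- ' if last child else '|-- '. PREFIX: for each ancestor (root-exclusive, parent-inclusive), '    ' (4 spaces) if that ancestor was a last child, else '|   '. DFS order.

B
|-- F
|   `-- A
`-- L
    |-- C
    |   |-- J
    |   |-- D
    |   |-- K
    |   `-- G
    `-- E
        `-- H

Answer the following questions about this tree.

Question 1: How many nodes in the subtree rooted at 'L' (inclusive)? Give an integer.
Subtree rooted at L contains: C, D, E, G, H, J, K, L
Count = 8

Answer: 8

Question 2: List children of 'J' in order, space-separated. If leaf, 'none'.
Node J's children (from adjacency): (leaf)

Answer: none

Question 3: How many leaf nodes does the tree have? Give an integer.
Answer: 6

Derivation:
Leaves (nodes with no children): A, D, G, H, J, K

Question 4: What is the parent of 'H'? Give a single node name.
Answer: E

Derivation:
Scan adjacency: H appears as child of E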